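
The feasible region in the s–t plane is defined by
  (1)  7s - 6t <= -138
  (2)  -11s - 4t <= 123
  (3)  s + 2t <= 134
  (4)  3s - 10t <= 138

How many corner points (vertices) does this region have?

3

The feasible vertices (each the meet of two boundaries and inside every other half-plane) are:
  (-645/47, 657/94)
  (132/5, 269/5)
  (-391/9, 1597/18)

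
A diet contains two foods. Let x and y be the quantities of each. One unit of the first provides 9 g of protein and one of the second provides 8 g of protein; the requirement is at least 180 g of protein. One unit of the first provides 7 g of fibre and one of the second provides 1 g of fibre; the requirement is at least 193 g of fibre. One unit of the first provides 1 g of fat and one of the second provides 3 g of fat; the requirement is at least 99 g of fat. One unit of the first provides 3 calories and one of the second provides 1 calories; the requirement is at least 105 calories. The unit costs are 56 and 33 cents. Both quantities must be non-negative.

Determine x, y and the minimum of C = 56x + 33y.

Corner points and C = 56x + 33y:
  (0, 193) → C = 6369
  (99, 0) → C = 5544
  (22, 39) → C = 2519
  (27, 24) → C = 2304
The feasible region is unbounded (it extends along (0, 1), (1, 0)), but C strictly increases along every unbounded feasible direction, so there is no improving ray and the minimum is attained at a vertex.

x = 27, y = 24, minimum C = 2304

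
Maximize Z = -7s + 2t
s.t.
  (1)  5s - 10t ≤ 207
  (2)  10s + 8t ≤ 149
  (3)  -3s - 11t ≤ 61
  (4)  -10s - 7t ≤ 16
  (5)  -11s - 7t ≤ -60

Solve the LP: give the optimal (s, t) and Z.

s = -563/18, t = 1039/18, maximum Z = 6019/18

Extreme points and Z = -7s + 2t:
  (1573/70, -265/28) → Z = -6168/35
  (1667/85, -926/85) → Z = -13521/85
  (-563/18, 1039/18) → Z = 6019/18
  (1087/100, -851/100) → Z = -9311/100

The binding constraints are 10s + 8t = 149 and -11s - 7t = -60.
Solving simultaneously gives s = -563/18, t = 1039/18.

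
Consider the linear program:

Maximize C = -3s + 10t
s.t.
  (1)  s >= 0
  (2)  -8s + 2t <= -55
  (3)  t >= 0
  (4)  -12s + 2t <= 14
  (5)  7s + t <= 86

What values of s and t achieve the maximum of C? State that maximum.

s = 227/22, t = 303/22, maximum C = 2349/22

Feasible corners and C = -3s + 10t:
  (55/8, 0) → C = -165/8
  (227/22, 303/22) → C = 2349/22
  (86/7, 0) → C = -258/7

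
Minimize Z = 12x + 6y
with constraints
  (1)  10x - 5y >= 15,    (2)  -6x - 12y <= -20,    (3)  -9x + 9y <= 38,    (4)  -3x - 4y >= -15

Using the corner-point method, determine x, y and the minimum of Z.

x = 28/15, y = 11/15, minimum Z = 134/5

Extreme points and Z = 12x + 6y:
  (28/15, 11/15) → Z = 134/5
  (27/11, 21/11) → Z = 450/11
  (25/3, -5/2) → Z = 85

The binding constraints are 10x - 5y = 15 and -6x - 12y = -20.
Solving simultaneously gives x = 28/15, y = 11/15.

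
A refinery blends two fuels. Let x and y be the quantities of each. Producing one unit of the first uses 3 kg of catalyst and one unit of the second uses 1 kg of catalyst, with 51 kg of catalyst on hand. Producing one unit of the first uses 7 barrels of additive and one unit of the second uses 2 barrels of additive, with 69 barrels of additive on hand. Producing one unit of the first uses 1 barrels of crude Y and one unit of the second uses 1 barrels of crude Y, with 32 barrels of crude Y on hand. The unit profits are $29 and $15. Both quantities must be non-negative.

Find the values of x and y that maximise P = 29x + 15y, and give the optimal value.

x = 1, y = 31, maximum P = 494

At the optimal vertex, 7x + 2y = 69 and x + y = 32.
Solving simultaneously gives x = 1, y = 31.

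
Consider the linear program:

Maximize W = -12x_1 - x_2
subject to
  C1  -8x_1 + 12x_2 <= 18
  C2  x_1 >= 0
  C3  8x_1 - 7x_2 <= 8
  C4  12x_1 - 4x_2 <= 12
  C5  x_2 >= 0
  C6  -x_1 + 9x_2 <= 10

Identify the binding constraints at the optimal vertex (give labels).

C2 and C5

Extreme points and W = -12x_1 - x_2:
  (0, 0) → W = 0
  (0, 10/9) → W = -10/9
  (1, 0) → W = -12
  (37/26, 33/26) → W = -477/26

The maximum is at (0, 0). Substituting into each constraint, equality holds for C2 and C5; the remaining constraints have slack.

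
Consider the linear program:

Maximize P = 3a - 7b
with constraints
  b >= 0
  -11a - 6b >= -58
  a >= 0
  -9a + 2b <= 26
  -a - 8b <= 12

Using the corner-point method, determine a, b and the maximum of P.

Corner points and P = 3a - 7b:
  (58/11, 0) → P = 174/11
  (0, 0) → P = 0
  (0, 29/3) → P = -203/3

The binding constraints are b = 0 and -11a - 6b = -58.
Solving simultaneously gives a = 58/11, b = 0.

a = 58/11, b = 0, maximum P = 174/11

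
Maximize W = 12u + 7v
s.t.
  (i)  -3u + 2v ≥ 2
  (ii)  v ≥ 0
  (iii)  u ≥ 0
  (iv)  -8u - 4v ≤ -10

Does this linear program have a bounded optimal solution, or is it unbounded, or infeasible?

unbounded

From the feasible point (3/7, 23/14), moving in the direction (0, 1) keeps every constraint satisfied while W increases without bound.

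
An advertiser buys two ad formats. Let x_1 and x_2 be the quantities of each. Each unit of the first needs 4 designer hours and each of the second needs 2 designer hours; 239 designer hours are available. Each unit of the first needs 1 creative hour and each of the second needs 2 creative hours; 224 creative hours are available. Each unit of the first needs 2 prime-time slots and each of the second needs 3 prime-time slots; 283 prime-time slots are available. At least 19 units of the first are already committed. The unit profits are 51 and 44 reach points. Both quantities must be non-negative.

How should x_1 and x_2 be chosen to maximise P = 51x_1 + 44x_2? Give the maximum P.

x_1 = 19, x_2 = 163/2, maximum P = 4555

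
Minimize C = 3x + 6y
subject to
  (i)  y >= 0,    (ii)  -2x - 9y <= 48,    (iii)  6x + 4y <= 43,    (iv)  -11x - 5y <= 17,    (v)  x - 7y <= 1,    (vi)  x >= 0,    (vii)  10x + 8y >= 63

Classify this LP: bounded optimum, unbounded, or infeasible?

Extreme points and C = 3x + 6y:
  (305/46, 37/46) → C = 1137/46
  (0, 43/4) → C = 129/2
  (449/78, 53/78) → C = 555/26
  (0, 63/8) → C = 189/4
The feasible region has finitely many vertices and no improving ray; the minimum is 555/26 at (449/78, 53/78).

bounded optimum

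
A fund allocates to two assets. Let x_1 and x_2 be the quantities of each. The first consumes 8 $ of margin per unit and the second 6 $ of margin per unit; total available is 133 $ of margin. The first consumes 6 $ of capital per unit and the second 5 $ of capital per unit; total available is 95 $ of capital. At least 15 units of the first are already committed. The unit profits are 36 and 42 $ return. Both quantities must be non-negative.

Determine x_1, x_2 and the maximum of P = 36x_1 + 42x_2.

Extreme points and P = 36x_1 + 42x_2:
  (95/6, 0) → P = 570
  (15, 0) → P = 540
  (15, 1) → P = 582

x_1 = 15, x_2 = 1, maximum P = 582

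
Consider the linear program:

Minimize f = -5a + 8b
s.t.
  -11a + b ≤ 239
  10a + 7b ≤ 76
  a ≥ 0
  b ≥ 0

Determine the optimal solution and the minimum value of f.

Corner points and f = -5a + 8b:
  (0, 76/7) → f = 608/7
  (38/5, 0) → f = -38
  (0, 0) → f = 0

The optimum lies where 10a + 7b = 76 and b = 0.
Solving simultaneously gives a = 38/5, b = 0.

a = 38/5, b = 0, minimum f = -38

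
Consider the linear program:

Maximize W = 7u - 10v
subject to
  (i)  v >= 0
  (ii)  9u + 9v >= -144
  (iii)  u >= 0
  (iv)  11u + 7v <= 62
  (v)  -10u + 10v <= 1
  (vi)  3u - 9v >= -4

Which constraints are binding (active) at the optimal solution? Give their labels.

Feasible corners and W = 7u - 10v:
  (0, 0) → W = 0
  (62/11, 0) → W = 434/11
  (0, 1/10) → W = -1
  (53/12, 23/12) → W = 47/4
  (31/60, 37/60) → W = -51/20

The maximum is at (62/11, 0). Substituting into each constraint, equality holds for (i) and (iv); the remaining constraints have slack.

(i) and (iv)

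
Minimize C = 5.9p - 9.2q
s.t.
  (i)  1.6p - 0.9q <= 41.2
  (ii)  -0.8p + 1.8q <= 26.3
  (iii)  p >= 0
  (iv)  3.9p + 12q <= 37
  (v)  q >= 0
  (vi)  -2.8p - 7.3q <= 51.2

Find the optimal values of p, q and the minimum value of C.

p = 0, q = 37/12, minimum C = -851/30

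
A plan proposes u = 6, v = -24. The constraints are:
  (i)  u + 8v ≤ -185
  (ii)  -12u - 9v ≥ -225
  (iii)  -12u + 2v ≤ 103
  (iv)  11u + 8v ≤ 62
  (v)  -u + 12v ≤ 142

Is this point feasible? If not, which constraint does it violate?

(i): -186 ≤ -185 ✓
(ii): 144 ≥ -225 ✓
(iii): -120 ≤ 103 ✓
(iv): -126 ≤ 62 ✓
(v): -294 ≤ 142 ✓

feasible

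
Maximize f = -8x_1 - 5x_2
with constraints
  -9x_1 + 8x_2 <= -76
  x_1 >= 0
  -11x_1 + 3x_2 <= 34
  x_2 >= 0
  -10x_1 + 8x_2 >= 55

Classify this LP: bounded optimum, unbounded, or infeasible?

infeasible

The boundaries -9x_1 + 8x_2 = -76 and x_2 = 0 meet at (76/9, 0), but that point violates -10x_1 + 8x_2 ≥ 55. Every candidate vertex is excluded by some other constraint, so the feasible region is empty.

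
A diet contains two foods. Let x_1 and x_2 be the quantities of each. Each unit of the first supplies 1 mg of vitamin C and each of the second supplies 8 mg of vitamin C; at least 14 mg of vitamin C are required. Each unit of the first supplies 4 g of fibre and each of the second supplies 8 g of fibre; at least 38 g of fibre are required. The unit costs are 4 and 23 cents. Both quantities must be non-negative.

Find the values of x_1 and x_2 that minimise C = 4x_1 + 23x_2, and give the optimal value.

Extreme points and C = 4x_1 + 23x_2:
  (0, 19/4) → C = 437/4
  (14, 0) → C = 56
  (8, 3/4) → C = 197/4
The feasible region is unbounded (it extends along (0, 1), (1, 0)), but C strictly increases along every unbounded feasible direction, so there is no improving ray and the minimum is attained at a vertex.

The optimum lies where x_1 + 8x_2 = 14 and 4x_1 + 8x_2 = 38.
Solving simultaneously gives x_1 = 8, x_2 = 3/4.

x_1 = 8, x_2 = 3/4, minimum C = 197/4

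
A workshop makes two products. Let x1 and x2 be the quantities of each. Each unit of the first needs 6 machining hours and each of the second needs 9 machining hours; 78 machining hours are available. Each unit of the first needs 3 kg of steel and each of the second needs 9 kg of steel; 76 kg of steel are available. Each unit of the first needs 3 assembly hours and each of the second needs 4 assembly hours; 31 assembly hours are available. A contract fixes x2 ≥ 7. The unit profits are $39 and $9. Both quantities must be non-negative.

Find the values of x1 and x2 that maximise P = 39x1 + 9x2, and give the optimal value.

The binding constraints are 3x1 + 4x2 = 31 and x2 = 7.
Solving simultaneously gives x1 = 1, x2 = 7.

x1 = 1, x2 = 7, maximum P = 102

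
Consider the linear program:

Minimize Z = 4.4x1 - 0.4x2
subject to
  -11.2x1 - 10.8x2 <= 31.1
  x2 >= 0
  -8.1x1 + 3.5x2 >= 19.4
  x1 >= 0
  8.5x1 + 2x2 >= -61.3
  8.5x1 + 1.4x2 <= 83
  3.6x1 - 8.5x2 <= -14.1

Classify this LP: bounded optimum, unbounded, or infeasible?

Extreme points and Z = 4.4x1 - 0.4x2:
  (0, 194/35) → Z = -388/175
  (3762/587, 11960/587) → Z = 58844/2935
  (0, 415/7) → Z = -166/7
The feasible region has finitely many vertices and no improving ray; the minimum is -166/7 at (0, 415/7).

bounded optimum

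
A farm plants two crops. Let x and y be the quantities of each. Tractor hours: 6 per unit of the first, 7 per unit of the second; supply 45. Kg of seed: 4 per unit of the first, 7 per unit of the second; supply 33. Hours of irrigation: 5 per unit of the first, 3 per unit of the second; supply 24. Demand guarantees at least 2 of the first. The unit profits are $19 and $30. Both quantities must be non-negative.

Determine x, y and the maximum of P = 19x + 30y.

The optimum lies where 4x + 7y = 33 and 5x + 3y = 24.
Solving simultaneously gives x = 3, y = 3.

x = 3, y = 3, maximum P = 147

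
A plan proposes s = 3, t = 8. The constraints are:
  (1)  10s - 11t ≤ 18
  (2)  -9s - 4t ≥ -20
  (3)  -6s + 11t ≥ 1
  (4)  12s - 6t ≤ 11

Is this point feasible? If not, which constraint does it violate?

Constraint (2): -9s - 4t = -59, which is not ≥ -20. All other constraints are satisfied.

not feasible — violates (2)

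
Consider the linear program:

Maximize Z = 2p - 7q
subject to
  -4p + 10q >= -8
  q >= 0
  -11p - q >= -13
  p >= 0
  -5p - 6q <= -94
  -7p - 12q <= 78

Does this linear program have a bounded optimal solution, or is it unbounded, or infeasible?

The boundaries -4p + 10q = -8 and -5p - 6q = -94 meet at (494/37, 168/37), but that point violates -11p - q ≥ -13. Every candidate vertex is excluded by some other constraint, so the feasible region is empty.

infeasible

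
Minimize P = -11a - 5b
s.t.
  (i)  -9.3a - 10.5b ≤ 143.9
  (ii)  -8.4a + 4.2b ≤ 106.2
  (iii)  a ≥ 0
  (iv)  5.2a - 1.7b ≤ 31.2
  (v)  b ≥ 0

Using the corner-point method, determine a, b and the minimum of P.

a = 577/14, b = 754/7, minimum P = -13887/14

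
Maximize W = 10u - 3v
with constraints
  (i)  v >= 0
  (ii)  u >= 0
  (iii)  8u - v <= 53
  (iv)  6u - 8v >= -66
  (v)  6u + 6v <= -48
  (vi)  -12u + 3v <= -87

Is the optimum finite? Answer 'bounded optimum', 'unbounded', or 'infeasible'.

The boundaries u = 0 and 8u - v = 53 meet at (0, -53), but that point violates v ≥ 0. Every candidate vertex is excluded by some other constraint, so the feasible region is empty.

infeasible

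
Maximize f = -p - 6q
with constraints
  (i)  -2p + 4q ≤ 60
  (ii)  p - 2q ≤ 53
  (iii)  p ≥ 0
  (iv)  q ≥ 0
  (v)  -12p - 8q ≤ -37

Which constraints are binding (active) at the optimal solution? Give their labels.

(iv) and (v)

Feasible corners and f = -p - 6q:
  (0, 15) → f = -90
  (53, 0) → f = -53
  (0, 37/8) → f = -111/4
  (37/12, 0) → f = -37/12
The feasible region is unbounded (it extends along (2, 1)), but f strictly decreases along every unbounded feasible direction, so there is no improving ray and the maximum is attained at a vertex.

The maximum is at (37/12, 0). Substituting into each constraint, equality holds for (iv) and (v); the remaining constraints have slack.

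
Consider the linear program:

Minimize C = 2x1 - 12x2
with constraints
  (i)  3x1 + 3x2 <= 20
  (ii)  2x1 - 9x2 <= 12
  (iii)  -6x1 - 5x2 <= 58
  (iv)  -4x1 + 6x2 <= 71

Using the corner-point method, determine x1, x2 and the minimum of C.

x1 = -31/10, x2 = 293/30, minimum C = -617/5

Vertices and C = 2x1 - 12x2:
  (72/11, 4/33) → C = 128/11
  (-31/10, 293/30) → C = -617/5
  (-231/32, -47/16) → C = 333/16
  (-703/56, 97/28) → C = -1867/28

The binding constraints are 3x1 + 3x2 = 20 and -4x1 + 6x2 = 71.
Solving simultaneously gives x1 = -31/10, x2 = 293/30.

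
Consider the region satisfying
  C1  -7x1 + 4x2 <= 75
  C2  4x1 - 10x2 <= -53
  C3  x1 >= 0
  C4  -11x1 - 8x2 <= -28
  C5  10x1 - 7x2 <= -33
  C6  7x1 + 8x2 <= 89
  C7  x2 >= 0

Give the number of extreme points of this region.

4

Of the 21 pairwise boundary intersections, those satisfying every inequality are:
  (0, 53/10)
  (41/72, 199/36)
  (0, 89/8)
  (359/129, 1121/129)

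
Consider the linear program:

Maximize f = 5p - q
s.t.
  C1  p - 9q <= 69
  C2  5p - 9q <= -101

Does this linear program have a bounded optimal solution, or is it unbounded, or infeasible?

From the feasible point (-85/2, -223/18), moving in the direction (9, 5) keeps every constraint satisfied while f increases without bound.

unbounded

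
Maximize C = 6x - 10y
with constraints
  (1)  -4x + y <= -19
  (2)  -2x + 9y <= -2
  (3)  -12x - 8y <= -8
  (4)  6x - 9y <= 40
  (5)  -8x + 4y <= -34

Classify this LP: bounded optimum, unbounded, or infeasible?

Feasible corners and C = 6x - 10y:
  (169/34, 15/17) → C = 21
  (131/30, -23/15) → C = 623/15
  (19/2, 17/9) → C = 343/9
The feasible region has finitely many vertices and no improving ray; the maximum is 623/15 at (131/30, -23/15).

bounded optimum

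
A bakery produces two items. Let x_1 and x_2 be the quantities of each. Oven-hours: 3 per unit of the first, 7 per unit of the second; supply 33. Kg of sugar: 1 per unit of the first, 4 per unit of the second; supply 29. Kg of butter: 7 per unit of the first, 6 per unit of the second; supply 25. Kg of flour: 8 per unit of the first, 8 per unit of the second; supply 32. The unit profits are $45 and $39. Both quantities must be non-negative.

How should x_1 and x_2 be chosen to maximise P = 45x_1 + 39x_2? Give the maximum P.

Vertices and P = 45x_1 + 39x_2:
  (0, 0) → P = 0
  (0, 4) → P = 156
  (25/7, 0) → P = 1125/7
  (1, 3) → P = 162

x_1 = 1, x_2 = 3, maximum P = 162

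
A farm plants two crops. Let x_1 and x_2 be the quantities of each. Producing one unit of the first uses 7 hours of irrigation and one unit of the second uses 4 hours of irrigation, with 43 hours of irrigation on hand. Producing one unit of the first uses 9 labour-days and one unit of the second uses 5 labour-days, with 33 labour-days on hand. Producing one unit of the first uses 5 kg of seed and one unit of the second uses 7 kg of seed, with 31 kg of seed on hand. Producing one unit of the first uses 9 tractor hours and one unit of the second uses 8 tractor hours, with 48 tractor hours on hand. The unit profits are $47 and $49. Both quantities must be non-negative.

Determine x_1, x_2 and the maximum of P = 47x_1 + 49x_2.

Feasible corners and P = 47x_1 + 49x_2:
  (0, 0) → P = 0
  (0, 31/7) → P = 217
  (11/3, 0) → P = 517/3
  (2, 3) → P = 241

x_1 = 2, x_2 = 3, maximum P = 241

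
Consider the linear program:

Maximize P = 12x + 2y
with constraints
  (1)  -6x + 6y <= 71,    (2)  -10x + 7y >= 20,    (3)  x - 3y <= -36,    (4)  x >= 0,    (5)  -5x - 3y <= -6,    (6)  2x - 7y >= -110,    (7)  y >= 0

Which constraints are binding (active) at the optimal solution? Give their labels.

Corner points and P = 12x + 2y:
  (1/4, 145/12) → P = 163/6
  (163/30, 259/15) → P = 1496/15
  (192/23, 340/23) → P = 2984/23
  (45/4, 265/14) → P = 1210/7

The maximum is at (45/4, 265/14). Substituting into each constraint, equality holds for (2) and (6); the remaining constraints have slack.

(2) and (6)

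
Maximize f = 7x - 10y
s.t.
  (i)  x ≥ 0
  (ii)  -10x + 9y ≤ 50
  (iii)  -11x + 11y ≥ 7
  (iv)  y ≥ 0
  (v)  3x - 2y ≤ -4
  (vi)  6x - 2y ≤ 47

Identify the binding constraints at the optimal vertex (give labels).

(i) and (v)

Feasible corners and f = 7x - 10y:
  (0, 50/9) → f = -500/9
  (0, 2) → f = -20
  (64/7, 110/7) → f = -652/7

The maximum is at (0, 2). Substituting into each constraint, equality holds for (i) and (v); the remaining constraints have slack.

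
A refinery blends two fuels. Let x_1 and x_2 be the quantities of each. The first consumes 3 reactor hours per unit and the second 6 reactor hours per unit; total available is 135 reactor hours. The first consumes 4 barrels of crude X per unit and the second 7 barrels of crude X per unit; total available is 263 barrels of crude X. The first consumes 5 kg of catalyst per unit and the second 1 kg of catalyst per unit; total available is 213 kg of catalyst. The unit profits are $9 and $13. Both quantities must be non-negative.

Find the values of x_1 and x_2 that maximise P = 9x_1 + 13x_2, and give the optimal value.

x_1 = 127/3, x_2 = 4/3, maximum P = 1195/3

The binding constraints are 3x_1 + 6x_2 = 135 and 5x_1 + x_2 = 213.
Solving simultaneously gives x_1 = 127/3, x_2 = 4/3.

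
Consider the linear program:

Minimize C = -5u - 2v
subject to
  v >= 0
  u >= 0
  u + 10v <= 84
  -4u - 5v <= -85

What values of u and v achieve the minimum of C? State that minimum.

u = 84, v = 0, minimum C = -420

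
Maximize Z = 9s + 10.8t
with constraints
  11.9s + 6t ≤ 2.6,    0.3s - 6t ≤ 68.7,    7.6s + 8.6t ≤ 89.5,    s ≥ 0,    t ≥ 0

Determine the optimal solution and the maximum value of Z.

s = 0, t = 13/30, maximum Z = 117/25

The binding constraints are 11.9s + 6t = 2.6 and s = 0.
Solving simultaneously gives s = 0, t = 13/30.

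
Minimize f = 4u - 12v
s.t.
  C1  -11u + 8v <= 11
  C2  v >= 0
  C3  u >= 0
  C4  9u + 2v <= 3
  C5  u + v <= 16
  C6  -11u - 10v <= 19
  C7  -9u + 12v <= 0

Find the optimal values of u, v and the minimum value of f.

u = 2/7, v = 3/14, minimum f = -10/7

Feasible corners and f = 4u - 12v:
  (0, 0) → f = 0
  (1/3, 0) → f = 4/3
  (2/7, 3/14) → f = -10/7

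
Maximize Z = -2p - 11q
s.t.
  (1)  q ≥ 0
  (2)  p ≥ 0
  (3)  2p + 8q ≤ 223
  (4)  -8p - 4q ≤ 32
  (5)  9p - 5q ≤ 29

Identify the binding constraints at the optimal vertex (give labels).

Vertices and Z = -2p - 11q:
  (0, 0) → Z = 0
  (29/9, 0) → Z = -58/9
  (0, 223/8) → Z = -2453/8
  (1347/82, 1949/82) → Z = -24133/82

The maximum is at (0, 0). Substituting into each constraint, equality holds for (1) and (2); the remaining constraints have slack.

(1) and (2)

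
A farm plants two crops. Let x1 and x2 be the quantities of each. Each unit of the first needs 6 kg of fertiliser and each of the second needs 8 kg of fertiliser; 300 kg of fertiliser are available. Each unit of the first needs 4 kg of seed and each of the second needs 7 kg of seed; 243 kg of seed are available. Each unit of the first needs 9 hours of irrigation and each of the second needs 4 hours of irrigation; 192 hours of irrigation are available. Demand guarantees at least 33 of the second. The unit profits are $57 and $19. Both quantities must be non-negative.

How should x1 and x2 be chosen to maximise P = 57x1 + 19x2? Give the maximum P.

Extreme points and P = 57x1 + 19x2:
  (0, 243/7) → P = 4617/7
  (0, 33) → P = 627
  (3, 33) → P = 798

The optimum lies where 4x1 + 7x2 = 243 and x2 = 33.
Solving simultaneously gives x1 = 3, x2 = 33.

x1 = 3, x2 = 33, maximum P = 798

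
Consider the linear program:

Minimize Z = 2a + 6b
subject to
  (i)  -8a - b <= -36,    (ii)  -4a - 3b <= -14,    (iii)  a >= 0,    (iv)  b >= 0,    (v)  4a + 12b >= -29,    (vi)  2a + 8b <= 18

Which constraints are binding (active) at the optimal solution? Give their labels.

Corner points and Z = 2a + 6b:
  (9/2, 0) → Z = 9
  (135/31, 36/31) → Z = 486/31
  (9, 0) → Z = 18

The minimum is at (9/2, 0). Substituting into each constraint, equality holds for (i) and (iv); the remaining constraints have slack.

(i) and (iv)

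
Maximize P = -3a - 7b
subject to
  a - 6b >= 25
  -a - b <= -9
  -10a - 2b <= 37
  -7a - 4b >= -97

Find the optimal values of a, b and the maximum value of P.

Corner points and P = -3a - 7b:
  (79/7, -16/7) → P = -125/7
  (341/23, -39/23) → P = -750/23
  (61/3, -34/3) → P = 55/3

At the optimal vertex, -a - b = -9 and -7a - 4b = -97.
Solving simultaneously gives a = 61/3, b = -34/3.

a = 61/3, b = -34/3, maximum P = 55/3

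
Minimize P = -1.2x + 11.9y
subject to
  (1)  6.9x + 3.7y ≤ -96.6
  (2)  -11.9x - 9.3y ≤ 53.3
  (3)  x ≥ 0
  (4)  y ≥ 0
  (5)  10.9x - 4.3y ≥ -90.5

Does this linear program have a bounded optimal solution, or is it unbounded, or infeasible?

infeasible

The boundaries x = 0 and y = 0 meet at (0, 0), but that point violates 6.9x + 3.7y ≤ -96.6. Every candidate vertex is excluded by some other constraint, so the feasible region is empty.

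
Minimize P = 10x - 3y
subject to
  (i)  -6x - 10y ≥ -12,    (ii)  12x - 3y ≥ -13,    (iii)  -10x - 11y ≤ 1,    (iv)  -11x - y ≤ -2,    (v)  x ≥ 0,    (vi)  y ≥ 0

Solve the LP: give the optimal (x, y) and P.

Vertices and P = 10x - 3y:
  (1/13, 15/13) → P = -35/13
  (2, 0) → P = 20
  (2/11, 0) → P = 20/11

The binding constraints are -6x - 10y = -12 and -11x - y = -2.
Solving simultaneously gives x = 1/13, y = 15/13.

x = 1/13, y = 15/13, minimum P = -35/13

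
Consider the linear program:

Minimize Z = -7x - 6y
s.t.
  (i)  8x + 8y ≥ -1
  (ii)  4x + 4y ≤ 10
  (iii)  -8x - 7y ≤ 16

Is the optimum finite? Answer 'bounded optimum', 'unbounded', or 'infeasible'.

From the feasible point (-121/8, 15), moving in the direction (4, -4) keeps every constraint satisfied while Z decreases without bound.

unbounded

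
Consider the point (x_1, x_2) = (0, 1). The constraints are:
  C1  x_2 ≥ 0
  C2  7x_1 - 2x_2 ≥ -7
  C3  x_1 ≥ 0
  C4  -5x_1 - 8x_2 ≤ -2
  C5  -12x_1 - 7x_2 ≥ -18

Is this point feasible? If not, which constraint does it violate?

C1: 1 ≥ 0 ✓
C2: -2 ≥ -7 ✓
C3: 0 ≥ 0 ✓
C4: -8 ≤ -2 ✓
C5: -7 ≥ -18 ✓

feasible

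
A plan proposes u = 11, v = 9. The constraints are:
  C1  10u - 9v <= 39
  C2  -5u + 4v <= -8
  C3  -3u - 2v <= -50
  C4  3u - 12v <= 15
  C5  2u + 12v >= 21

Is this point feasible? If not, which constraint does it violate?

feasible

C1: 29 ≤ 39 ✓
C2: -19 ≤ -8 ✓
C3: -51 ≤ -50 ✓
C4: -75 ≤ 15 ✓
C5: 130 ≥ 21 ✓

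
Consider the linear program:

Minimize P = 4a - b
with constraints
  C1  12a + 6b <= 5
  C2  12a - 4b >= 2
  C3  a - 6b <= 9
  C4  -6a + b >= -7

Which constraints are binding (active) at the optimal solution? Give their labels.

C2 and C3

Corner points and P = 4a - b:
  (4/15, 3/10) → P = 23/30
  (47/48, -9/8) → P = 121/24
  (-6/17, -53/34) → P = 5/34
  (33/35, -47/35) → P = 179/35

The minimum is at (-6/17, -53/34). Substituting into each constraint, equality holds for C2 and C3; the remaining constraints have slack.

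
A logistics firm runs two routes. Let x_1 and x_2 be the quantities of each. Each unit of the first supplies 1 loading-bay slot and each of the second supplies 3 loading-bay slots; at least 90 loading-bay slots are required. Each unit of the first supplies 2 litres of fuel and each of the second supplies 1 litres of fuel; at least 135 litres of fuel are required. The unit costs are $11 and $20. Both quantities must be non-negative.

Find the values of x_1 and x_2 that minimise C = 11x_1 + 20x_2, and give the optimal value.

Corner points and C = 11x_1 + 20x_2:
  (0, 135) → C = 2700
  (90, 0) → C = 990
  (63, 9) → C = 873
The feasible region is unbounded (it extends along (0, 1), (1, 0)), but C strictly increases along every unbounded feasible direction, so there is no improving ray and the minimum is attained at a vertex.

x_1 = 63, x_2 = 9, minimum C = 873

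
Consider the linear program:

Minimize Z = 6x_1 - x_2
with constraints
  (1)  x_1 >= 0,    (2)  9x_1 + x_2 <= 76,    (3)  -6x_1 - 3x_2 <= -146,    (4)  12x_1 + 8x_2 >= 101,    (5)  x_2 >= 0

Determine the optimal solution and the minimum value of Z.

x_1 = 0, x_2 = 76, minimum Z = -76

Corner points and Z = 6x_1 - x_2:
  (0, 76) → Z = -76
  (0, 146/3) → Z = -146/3
  (82/21, 286/7) → Z = -122/7

At the optimal vertex, x_1 = 0 and 9x_1 + x_2 = 76.
Solving simultaneously gives x_1 = 0, x_2 = 76.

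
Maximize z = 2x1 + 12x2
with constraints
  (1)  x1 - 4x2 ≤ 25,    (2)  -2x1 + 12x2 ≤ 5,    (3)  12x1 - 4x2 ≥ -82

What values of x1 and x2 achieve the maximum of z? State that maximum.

x1 = 80, x2 = 55/4, maximum z = 325

Vertices and z = 2x1 + 12x2:
  (80, 55/4) → z = 325
  (-107/11, -191/22) → z = -1360/11
  (-241/34, -13/17) → z = -397/17

The optimum lies where x1 - 4x2 = 25 and -2x1 + 12x2 = 5.
Solving simultaneously gives x1 = 80, x2 = 55/4.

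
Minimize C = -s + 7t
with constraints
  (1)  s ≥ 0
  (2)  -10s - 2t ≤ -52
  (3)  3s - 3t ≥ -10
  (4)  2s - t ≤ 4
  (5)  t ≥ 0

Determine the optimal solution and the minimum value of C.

Corner points and C = -s + 7t:
  (34/9, 64/9) → C = 46
  (30/7, 32/7) → C = 194/7
  (22/3, 32/3) → C = 202/3

The binding constraints are -10s - 2t = -52 and 2s - t = 4.
Solving simultaneously gives s = 30/7, t = 32/7.

s = 30/7, t = 32/7, minimum C = 194/7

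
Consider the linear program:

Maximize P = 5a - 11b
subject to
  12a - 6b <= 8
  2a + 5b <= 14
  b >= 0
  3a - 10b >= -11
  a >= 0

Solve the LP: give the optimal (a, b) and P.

a = 2/3, b = 0, maximum P = 10/3

Vertices and P = 5a - 11b:
  (2/3, 0) → P = 10/3
  (73/51, 26/17) → P = -29/3
  (0, 0) → P = 0
  (0, 11/10) → P = -121/10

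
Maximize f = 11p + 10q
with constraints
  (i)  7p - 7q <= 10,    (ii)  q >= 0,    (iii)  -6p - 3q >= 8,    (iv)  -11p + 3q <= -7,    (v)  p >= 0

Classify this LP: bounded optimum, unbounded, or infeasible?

The boundaries 7p - 7q = 10 and q = 0 meet at (10/7, 0), but that point violates -6p - 3q ≥ 8. Every candidate vertex is excluded by some other constraint, so the feasible region is empty.

infeasible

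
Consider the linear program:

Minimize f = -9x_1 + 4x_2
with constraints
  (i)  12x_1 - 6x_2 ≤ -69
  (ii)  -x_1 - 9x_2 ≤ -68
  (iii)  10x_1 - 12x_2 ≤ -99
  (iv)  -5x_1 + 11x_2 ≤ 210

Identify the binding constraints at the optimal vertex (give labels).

Extreme points and f = -9x_1 + 4x_2:
  (-71/38, 295/38) → f = 1819/38
  (167/34, 725/34) → f = 1397/34
  (-571/28, 275/28) → f = 6239/28

The minimum is at (167/34, 725/34). Substituting into each constraint, equality holds for (i) and (iv); the remaining constraints have slack.

(i) and (iv)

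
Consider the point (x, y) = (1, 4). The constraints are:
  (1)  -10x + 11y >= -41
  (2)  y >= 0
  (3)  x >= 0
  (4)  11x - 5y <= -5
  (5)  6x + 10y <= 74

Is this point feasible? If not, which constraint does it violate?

(1): 34 ≥ -41 ✓
(2): 4 ≥ 0 ✓
(3): 1 ≥ 0 ✓
(4): -9 ≤ -5 ✓
(5): 46 ≤ 74 ✓

feasible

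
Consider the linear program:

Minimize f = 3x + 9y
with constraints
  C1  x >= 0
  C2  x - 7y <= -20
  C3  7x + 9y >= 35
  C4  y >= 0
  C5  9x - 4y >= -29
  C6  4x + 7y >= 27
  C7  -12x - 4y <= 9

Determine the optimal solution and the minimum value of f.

Feasible corners and f = 3x + 9y:
  (0, 35/9) → f = 35
  (0, 29/4) → f = 261/4
  (7/5, 107/35) → f = 222/7
  (2/13, 49/13) → f = 447/13
The feasible region is unbounded (it extends along (7, 1), (4, 9)), but f strictly increases along every unbounded feasible direction, so there is no improving ray and the minimum is attained at a vertex.

At the optimal vertex, x - 7y = -20 and 4x + 7y = 27.
Solving simultaneously gives x = 7/5, y = 107/35.

x = 7/5, y = 107/35, minimum f = 222/7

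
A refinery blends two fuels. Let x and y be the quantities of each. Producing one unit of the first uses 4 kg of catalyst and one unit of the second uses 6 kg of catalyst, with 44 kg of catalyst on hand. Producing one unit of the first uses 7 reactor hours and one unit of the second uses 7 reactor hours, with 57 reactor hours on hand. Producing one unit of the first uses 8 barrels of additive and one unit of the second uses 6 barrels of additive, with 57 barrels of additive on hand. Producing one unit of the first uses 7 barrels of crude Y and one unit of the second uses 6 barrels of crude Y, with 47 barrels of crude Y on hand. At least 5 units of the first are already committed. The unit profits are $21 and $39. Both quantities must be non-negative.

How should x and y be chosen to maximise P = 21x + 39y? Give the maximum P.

Vertices and P = 21x + 39y:
  (47/7, 0) → P = 141
  (5, 0) → P = 105
  (5, 2) → P = 183

x = 5, y = 2, maximum P = 183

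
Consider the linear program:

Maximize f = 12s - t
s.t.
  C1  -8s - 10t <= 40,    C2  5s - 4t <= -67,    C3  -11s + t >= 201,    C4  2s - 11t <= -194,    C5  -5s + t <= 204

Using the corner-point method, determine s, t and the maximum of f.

s = 1/2, t = 413/2, maximum f = -401/2

Vertices and f = 12s - t:
  (-595/27, 368/27) → f = -7508/27
  (-1040/29, 716/29) → f = -13196/29
  (-2017/119, 1732/119) → f = -25936/119
  (1/2, 413/2) → f = -401/2

The binding constraints are -11s + t = 201 and -5s + t = 204.
Solving simultaneously gives s = 1/2, t = 413/2.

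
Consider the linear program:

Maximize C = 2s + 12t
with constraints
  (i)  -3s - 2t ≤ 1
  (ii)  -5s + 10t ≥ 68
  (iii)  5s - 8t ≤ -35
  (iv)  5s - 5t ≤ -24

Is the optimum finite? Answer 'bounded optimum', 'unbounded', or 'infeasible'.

From the feasible point (-73/20, 199/40), moving in the direction (5, 5) keeps every constraint satisfied while C increases without bound.

unbounded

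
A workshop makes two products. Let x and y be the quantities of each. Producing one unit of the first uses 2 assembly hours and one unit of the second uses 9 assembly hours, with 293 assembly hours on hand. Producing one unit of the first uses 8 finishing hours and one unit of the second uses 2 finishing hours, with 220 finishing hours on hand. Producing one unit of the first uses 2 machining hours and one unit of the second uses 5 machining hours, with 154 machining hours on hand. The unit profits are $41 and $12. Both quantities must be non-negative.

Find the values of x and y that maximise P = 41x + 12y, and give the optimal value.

Extreme points and P = 41x + 12y:
  (0, 0) → P = 0
  (0, 154/5) → P = 1848/5
  (55/2, 0) → P = 2255/2
  (22, 22) → P = 1166

x = 22, y = 22, maximum P = 1166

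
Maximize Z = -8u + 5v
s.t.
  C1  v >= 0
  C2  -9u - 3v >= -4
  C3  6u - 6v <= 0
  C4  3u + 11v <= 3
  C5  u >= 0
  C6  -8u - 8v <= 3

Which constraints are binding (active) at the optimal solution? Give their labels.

C4 and C5

Vertices and Z = -8u + 5v:
  (0, 0) → Z = 0
  (3/14, 3/14) → Z = -9/14
  (0, 3/11) → Z = 15/11

The maximum is at (0, 3/11). Substituting into each constraint, equality holds for C4 and C5; the remaining constraints have slack.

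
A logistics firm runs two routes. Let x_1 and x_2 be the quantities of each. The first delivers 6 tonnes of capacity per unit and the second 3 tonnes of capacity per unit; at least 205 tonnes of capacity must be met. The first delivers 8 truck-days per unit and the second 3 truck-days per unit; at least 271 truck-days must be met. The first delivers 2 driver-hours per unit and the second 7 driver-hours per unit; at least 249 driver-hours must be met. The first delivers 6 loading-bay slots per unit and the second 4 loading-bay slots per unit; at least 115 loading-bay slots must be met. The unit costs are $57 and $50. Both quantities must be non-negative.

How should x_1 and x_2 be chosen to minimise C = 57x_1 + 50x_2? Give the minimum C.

x_1 = 23, x_2 = 29, minimum C = 2761

Extreme points and C = 57x_1 + 50x_2:
  (0, 271/3) → C = 13550/3
  (249/2, 0) → C = 14193/2
  (23, 29) → C = 2761
The feasible region is unbounded (it extends along (0, 1), (1, 0)), but C strictly increases along every unbounded feasible direction, so there is no improving ray and the minimum is attained at a vertex.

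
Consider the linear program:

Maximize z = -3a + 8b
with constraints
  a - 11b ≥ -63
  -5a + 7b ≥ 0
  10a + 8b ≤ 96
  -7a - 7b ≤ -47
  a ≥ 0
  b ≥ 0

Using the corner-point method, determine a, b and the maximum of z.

Vertices and z = -3a + 8b:
  (276/59, 363/59) → z = 2076/59
  (19/21, 122/21) → z = 919/21
  (336/55, 48/11) → z = 912/55
  (47/12, 235/84) → z = 893/84

The binding constraints are a - 11b = -63 and -7a - 7b = -47.
Solving simultaneously gives a = 19/21, b = 122/21.

a = 19/21, b = 122/21, maximum z = 919/21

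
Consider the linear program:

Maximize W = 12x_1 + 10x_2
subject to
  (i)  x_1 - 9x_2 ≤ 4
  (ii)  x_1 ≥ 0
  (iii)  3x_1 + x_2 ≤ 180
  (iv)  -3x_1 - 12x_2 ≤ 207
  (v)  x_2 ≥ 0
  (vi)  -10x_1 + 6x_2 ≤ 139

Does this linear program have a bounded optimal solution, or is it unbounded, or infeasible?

Extreme points and W = 12x_1 + 10x_2:
  (58, 6) → W = 756
  (4, 0) → W = 48
  (0, 0) → W = 0
  (0, 139/6) → W = 695/3
  (941/28, 2217/28) → W = 16731/14
The feasible region has finitely many vertices and no improving ray; the maximum is 16731/14 at (941/28, 2217/28).

bounded optimum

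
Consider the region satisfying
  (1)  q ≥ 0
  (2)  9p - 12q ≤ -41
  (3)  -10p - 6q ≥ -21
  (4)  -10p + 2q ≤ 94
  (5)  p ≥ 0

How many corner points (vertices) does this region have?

Intersecting each pair of boundary lines and keeping only the points that satisfy every inequality leaves:
  (1/29, 599/174)
  (0, 41/12)
  (0, 7/2)

3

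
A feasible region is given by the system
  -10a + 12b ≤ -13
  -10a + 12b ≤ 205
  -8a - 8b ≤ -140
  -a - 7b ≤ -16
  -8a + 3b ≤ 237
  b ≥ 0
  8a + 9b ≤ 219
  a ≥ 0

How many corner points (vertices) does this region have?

Intersecting each pair of boundary lines and keeping only the points that satisfy every inequality leaves:
  (223/22, 81/11)
  (915/62, 1043/93)
  (35/2, 0)
  (219/8, 0)

4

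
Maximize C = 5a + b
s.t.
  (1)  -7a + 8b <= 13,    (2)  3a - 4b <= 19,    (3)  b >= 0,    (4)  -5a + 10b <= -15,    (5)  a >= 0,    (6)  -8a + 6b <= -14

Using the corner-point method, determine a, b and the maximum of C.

The binding constraints are 3a - 4b = 19 and -5a + 10b = -15.
Solving simultaneously gives a = 13, b = 5.

a = 13, b = 5, maximum C = 70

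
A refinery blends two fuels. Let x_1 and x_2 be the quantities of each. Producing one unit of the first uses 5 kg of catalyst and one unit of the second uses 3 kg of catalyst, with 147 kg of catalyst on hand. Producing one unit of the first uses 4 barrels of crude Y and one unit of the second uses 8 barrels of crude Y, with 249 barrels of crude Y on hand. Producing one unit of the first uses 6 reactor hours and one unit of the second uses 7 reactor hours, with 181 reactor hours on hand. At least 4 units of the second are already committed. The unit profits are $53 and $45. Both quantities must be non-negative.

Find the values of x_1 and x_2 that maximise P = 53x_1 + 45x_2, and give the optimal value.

x_1 = 51/2, x_2 = 4, maximum P = 3063/2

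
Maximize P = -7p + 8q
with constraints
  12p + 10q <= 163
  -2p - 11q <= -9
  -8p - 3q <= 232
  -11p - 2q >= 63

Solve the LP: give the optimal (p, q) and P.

p = -2809/44, q = 1022/11, maximum P = 52367/44

Feasible corners and P = -7p + 8q:
  (-2809/44, 1022/11) → P = 52367/44
  (-478/43, 2549/86) → P = 13542/43
  (-2579/82, 268/41) → P = 22341/82
  (-79/13, 25/13) → P = 753/13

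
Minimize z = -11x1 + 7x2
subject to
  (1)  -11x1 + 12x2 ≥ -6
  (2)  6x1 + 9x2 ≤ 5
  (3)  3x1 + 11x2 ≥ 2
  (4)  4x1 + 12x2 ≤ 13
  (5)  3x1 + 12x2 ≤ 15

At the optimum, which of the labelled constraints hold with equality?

(1) and (2)

Feasible corners and z = -11x1 + 7x2:
  (2/3, 1/9) → z = -59/9
  (90/157, 4/157) → z = -962/157
  (-19/12, 29/18) → z = 1033/36
  (-47, 13) → z = 608
  (-2, 7/4) → z = 137/4

The minimum is at (2/3, 1/9). Substituting into each constraint, equality holds for (1) and (2); the remaining constraints have slack.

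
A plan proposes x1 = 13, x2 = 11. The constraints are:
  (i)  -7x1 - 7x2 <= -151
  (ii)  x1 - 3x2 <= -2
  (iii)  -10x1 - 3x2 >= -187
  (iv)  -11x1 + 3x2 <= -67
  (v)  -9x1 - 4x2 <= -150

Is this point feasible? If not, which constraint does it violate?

(i): -168 ≤ -151 ✓
(ii): -20 ≤ -2 ✓
(iii): -163 ≥ -187 ✓
(iv): -110 ≤ -67 ✓
(v): -161 ≤ -150 ✓

feasible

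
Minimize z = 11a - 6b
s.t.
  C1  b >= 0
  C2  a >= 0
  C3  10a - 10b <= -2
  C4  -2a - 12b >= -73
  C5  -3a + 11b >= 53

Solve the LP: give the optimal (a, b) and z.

a = 0, b = 73/12, minimum z = -73/2

Corner points and z = 11a - 6b:
  (0, 73/12) → z = -73/2
  (0, 53/11) → z = -318/11
  (167/58, 325/58) → z = -113/58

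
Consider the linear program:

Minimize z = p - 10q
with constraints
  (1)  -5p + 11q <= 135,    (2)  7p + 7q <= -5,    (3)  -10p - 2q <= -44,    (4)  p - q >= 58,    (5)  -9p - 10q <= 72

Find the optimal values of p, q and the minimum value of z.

p = 401/14, q = -411/14, minimum z = 4511/14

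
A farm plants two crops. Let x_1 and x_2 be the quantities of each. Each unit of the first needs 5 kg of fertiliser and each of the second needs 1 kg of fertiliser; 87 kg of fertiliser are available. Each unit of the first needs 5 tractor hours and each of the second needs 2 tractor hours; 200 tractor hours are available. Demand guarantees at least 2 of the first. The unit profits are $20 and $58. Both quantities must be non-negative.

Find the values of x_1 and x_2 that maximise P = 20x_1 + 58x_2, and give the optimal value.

x_1 = 2, x_2 = 77, maximum P = 4506

Vertices and P = 20x_1 + 58x_2:
  (87/5, 0) → P = 348
  (2, 0) → P = 40
  (2, 77) → P = 4506

The binding constraints are 5x_1 + x_2 = 87 and x_1 = 2.
Solving simultaneously gives x_1 = 2, x_2 = 77.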